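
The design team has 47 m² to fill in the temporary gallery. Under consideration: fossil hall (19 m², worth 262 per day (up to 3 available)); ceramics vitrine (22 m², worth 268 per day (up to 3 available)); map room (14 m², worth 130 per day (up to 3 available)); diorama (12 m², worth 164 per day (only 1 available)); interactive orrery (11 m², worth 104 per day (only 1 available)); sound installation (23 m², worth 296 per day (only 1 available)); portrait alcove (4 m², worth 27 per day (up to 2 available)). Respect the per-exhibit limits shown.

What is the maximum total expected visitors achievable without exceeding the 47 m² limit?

Greedy by ratio would take 2×fossil hall + 2×portrait alcove: 46 m² used, total 578.
The 23 m² tied up in fossil hall and portrait alcove is better spent on sound installation — total rises to 585 (46 m²).
Every other selection either busts 47 m² or exceeds an availability limit or fails to beat 585.

585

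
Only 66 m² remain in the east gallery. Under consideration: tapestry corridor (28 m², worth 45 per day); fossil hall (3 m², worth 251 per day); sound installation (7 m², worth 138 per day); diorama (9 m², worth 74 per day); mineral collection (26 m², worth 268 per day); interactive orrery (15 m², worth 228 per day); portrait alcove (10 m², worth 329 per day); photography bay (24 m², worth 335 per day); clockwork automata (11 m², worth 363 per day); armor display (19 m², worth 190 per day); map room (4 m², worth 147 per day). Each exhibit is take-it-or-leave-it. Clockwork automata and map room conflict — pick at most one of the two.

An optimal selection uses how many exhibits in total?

The maximum expected visitors within 66 m² is 1506.
fossil hall + interactive orrery + portrait alcove + photography bay + clockwork automata hits 1506 at 63 m².
Every optimal selection uses 5 exhibits.

5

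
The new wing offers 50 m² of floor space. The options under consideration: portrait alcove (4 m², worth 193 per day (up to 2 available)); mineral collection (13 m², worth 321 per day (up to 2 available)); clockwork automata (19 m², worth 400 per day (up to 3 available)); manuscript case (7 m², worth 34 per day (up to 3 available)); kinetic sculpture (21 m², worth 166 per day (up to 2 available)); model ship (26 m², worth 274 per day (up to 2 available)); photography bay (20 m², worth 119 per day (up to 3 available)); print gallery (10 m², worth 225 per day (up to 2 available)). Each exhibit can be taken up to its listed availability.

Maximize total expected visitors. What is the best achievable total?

The ratio heuristic lands on 2×portrait alcove + 2×mineral collection + print gallery (1253) but leaves 6 m² idle.
Dropping mineral collection frees 13 m²; slotting in clockwork automata (19 m²) lifts the total to 1332 at 50 m².

1332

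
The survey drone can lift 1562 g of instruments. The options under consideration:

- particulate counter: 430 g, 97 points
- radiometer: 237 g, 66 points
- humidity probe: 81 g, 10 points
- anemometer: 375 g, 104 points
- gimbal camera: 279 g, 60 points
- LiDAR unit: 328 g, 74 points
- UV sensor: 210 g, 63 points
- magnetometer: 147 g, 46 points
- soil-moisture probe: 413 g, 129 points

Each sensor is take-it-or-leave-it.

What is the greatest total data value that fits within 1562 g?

426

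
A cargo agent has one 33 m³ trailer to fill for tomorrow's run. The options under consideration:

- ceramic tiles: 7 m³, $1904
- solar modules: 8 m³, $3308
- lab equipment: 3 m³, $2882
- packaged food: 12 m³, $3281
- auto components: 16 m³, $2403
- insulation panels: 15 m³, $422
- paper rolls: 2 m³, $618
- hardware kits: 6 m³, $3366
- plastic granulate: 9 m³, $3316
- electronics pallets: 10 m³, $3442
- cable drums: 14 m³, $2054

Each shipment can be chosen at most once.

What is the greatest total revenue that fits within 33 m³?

Filling by ratio: solar modules + lab equipment + paper rolls + hardware kits + plastic granulate for 13490, with 5 m³ left unused.
Dropping paper rolls frees 2 m³; slotting in ceramic tiles (7 m³) lifts the total to 14776 at 33 m³.
Runner-up lab equipment + paper rolls + hardware kits + plastic granulate + electronics pallets tops out at 13624.

14776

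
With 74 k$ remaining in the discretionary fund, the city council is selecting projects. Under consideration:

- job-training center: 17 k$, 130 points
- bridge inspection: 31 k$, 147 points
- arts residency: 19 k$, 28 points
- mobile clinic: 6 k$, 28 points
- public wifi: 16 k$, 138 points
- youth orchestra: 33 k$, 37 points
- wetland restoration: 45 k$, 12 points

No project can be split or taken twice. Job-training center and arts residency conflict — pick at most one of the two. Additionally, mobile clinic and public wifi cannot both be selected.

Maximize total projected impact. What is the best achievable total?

415

Taking job-training center + bridge inspection + public wifi: 64 k$ used, 415 in projected impact.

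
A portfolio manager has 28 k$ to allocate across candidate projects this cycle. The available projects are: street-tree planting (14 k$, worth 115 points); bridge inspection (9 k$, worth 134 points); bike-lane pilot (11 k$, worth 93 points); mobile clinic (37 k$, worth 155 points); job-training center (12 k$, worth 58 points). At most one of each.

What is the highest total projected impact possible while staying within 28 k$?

249

The ratio heuristic lands on bridge inspection + bike-lane pilot (227) but leaves 8 k$ idle.
Dropping bike-lane pilot frees 11 k$; slotting in street-tree planting (14 k$) lifts the total to 249 at 23 k$.
Nothing else within 28 k$ beats 249.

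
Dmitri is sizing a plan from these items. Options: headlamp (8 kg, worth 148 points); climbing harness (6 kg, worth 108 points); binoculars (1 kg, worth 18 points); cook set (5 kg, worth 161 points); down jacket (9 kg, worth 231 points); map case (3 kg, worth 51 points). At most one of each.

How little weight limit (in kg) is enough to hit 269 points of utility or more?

11

Minimise kg subject to total utility ≥ 269.
Taking climbing harness + cook set gives 269 (≥ 269) for 11 kg.
Below 11 kg the best achievable stays under 269.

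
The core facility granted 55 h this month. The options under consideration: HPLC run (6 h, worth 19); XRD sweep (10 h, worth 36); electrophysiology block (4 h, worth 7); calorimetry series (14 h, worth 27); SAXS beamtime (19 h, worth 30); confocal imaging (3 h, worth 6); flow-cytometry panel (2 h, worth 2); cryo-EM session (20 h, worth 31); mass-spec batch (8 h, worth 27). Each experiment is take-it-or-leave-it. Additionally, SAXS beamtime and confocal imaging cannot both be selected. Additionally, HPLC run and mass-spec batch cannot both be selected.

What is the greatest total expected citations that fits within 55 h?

XRD sweep + electrophysiology block + calorimetry series + SAXS beamtime + mass-spec batch uses 55 of the 55 h and totals 127.
That's the maximum — no feasible swap from here does better than 127.

127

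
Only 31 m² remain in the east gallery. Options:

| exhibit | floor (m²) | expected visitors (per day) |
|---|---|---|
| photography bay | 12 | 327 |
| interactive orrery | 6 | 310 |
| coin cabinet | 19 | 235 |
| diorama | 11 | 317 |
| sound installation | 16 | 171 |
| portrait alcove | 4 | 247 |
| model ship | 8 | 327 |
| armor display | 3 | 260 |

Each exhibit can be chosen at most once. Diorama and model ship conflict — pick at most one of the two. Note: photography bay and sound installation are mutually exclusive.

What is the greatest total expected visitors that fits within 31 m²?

1224

Filling by ratio: interactive orrery + portrait alcove + model ship + armor display for 1144, with 10 m² left unused.
Dropping portrait alcove frees 4 m²; slotting in photography bay (12 m²) lifts the total to 1224 at 29 m².
The closest alternative, photography bay + interactive orrery + portrait alcove + model ship, reaches only 1211.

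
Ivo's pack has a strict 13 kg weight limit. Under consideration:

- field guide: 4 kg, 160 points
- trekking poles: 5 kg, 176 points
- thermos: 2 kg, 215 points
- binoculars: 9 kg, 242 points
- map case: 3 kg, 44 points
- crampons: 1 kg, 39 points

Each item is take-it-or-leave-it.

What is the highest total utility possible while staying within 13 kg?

590

Field guide + trekking poles + thermos + crampons uses 12 of the 13 kg and totals 590.
That's the maximum — no swap from here does better than 590.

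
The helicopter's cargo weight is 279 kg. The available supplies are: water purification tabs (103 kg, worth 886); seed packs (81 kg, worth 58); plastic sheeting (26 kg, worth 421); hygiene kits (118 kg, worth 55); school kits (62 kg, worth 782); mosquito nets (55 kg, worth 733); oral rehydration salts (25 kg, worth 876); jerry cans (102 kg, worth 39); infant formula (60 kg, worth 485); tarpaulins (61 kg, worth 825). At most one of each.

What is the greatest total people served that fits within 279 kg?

3790

A density-first pass picks plastic sheeting + school kits + mosquito nets + oral rehydration salts + tarpaulins — 3637 at 229 kg.
The 55 kg tied up in mosquito nets is better spent on water purification tabs — total rises to 3790 (277 kg).
The closest alternative, water purification tabs + plastic sheeting + mosquito nets + oral rehydration salts + tarpaulins, reaches only 3741.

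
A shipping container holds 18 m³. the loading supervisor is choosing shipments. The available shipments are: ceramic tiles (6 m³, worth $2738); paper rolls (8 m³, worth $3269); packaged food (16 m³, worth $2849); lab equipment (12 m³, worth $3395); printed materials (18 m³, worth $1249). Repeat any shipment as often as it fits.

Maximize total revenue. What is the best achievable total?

8214

3×ceramic tiles uses 18 of the 18 m³ and totals 8214.
That's the maximum — no swap from here does better than 8214.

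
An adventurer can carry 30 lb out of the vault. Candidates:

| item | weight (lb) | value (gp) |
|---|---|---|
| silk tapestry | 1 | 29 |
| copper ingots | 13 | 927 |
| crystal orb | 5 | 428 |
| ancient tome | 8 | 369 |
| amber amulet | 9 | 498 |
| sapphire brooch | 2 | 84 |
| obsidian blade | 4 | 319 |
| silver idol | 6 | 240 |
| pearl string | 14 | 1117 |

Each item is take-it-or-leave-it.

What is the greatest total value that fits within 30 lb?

2157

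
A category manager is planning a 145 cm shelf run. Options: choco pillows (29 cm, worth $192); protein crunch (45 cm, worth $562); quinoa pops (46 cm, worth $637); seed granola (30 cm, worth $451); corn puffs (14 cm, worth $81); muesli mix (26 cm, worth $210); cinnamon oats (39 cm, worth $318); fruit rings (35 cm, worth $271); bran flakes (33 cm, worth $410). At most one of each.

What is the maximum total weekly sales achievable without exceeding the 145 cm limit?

1769

Density check — seed granola 15.03, quinoa pops 13.85, protein crunch 12.49, bran flakes 12.42 are the best per cm.
A density-first pass picks protein crunch + quinoa pops + seed granola + corn puffs — 1731 at 135 cm.
Dropping protein crunch and corn puffs frees 59 cm; slotting in fruit rings + bran flakes (68 cm) lifts the total to 1769 at 144 cm.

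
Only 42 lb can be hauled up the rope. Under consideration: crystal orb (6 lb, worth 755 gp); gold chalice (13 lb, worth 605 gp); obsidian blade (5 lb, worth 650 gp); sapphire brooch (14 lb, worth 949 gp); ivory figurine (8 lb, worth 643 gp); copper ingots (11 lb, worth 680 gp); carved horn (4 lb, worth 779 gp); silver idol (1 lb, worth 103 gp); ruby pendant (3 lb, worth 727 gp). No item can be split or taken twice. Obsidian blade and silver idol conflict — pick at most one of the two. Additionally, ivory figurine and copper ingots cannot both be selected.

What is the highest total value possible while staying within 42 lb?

4503

By value per lb: ruby pendant 242.33, carved horn 194.75, obsidian blade 130.00 lead.
Taking crystal orb + obsidian blade + sapphire brooch + ivory figurine + carved horn + ruby pendant: 40 lb used, 4503 in value.
Runner-up crystal orb + gold chalice + obsidian blade + copper ingots + carved horn + ruby pendant tops out at 4196.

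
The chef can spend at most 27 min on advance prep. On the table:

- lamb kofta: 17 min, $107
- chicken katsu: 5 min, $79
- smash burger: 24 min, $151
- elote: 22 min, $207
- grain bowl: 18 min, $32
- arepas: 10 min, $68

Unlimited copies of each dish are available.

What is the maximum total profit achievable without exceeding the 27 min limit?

Ranking by ratio (profit/min): chicken katsu 15.80, elote 9.41, arepas 6.80.
The ratio ordering already packs tightly: 5×chicken katsu, 25 min, 395.
Every other selection either busts 27 min or fails to beat 395.

395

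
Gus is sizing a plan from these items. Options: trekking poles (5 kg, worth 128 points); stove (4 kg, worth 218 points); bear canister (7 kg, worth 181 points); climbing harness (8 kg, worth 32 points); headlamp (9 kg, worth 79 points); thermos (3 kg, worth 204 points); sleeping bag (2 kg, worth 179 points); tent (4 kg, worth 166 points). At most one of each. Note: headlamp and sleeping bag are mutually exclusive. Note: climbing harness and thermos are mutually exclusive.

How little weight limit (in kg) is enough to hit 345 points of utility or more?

Need the lightest bundle worth ≥ 345.
Taking thermos + sleeping bag gives 383 (≥ 345) for 5 kg.
Any bundle with less than 5 kg falls short of 345.

5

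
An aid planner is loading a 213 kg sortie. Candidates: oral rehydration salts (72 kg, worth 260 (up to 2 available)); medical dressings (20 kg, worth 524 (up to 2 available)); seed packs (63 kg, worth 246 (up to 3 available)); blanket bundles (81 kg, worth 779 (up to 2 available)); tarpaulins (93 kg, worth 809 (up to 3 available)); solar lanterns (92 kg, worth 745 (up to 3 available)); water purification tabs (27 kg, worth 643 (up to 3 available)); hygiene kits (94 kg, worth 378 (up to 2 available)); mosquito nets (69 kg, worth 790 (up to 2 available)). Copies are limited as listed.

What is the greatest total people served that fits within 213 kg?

Ranking by ratio (people served/kg): medical dressings 26.20, water purification tabs 23.81, mosquito nets 11.45, blanket bundles 9.62.
2×medical dressings + 3×water purification tabs + mosquito nets uses 190 of the 213 kg and totals 3767.
The spare 23 kg is too small for any remaining supply, and no exchange beats 3767.

3767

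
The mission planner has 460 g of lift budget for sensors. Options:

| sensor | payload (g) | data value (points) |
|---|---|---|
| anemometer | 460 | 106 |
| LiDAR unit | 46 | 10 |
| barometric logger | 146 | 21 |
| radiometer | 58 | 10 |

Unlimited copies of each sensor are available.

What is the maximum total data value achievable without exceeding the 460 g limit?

Density check — anemometer 0.23, LiDAR unit 0.22, radiometer 0.17, barometric logger 0.14 are the best per g.
Best packing: anemometer — 460 g, 106 total.
Every other selection either busts 460 g or fails to beat 106.

106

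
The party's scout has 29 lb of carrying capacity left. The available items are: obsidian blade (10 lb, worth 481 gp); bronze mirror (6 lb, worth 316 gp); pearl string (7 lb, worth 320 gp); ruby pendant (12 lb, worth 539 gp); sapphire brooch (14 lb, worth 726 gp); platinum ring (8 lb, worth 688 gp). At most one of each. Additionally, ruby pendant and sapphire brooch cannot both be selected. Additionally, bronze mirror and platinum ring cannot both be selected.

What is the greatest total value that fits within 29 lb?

1734

Pearl string + sapphire brooch + platinum ring uses 29 of the 29 lb and totals 1734.
No other feasible combination exceeds 1734.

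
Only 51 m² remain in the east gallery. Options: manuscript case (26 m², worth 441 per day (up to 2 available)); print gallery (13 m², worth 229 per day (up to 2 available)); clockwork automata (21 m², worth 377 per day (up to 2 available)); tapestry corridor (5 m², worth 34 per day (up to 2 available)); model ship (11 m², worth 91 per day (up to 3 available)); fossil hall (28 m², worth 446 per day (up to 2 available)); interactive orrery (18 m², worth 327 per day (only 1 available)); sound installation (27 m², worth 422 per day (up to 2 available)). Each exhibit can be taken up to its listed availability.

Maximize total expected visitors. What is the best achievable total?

835

By expected visitors per m²: interactive orrery 18.17, clockwork automata 17.95, print gallery 17.62 lead.
Greedy by ratio would take clockwork automata + model ship + interactive orrery: 50 m² used, total 795.
The 29 m² tied up in model ship and interactive orrery is better spent on 2×print gallery — total rises to 835 (47 m²).
Nothing else within 51 m² beats 835.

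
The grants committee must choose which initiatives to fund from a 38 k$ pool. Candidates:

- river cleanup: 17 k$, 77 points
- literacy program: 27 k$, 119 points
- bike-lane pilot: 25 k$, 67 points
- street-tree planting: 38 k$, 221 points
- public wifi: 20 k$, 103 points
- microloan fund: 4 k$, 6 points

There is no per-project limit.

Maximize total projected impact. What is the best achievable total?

By projected impact per k$: street-tree planting 5.82, public wifi 5.15, river cleanup 4.53 lead.
Best packing: street-tree planting — 38 k$, 221 total.

221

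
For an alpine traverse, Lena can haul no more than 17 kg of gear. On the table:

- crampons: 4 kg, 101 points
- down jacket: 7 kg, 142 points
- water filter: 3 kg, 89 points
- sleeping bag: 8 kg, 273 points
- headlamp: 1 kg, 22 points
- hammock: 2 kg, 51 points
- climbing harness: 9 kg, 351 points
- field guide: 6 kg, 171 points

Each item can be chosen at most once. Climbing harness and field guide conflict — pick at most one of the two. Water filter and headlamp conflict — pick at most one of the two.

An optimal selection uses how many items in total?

2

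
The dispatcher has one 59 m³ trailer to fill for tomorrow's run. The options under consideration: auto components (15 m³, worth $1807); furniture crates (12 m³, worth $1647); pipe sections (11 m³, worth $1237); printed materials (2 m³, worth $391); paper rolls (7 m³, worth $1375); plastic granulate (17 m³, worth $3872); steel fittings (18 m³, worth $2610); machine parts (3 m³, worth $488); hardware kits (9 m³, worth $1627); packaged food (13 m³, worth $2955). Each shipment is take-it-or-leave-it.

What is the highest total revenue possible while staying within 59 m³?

A density-first pass picks printed materials + paper rolls + plastic granulate + machine parts + hardware kits + packaged food — 10708 at 51 m³.
The 5 m³ tied up in printed materials and machine parts is better spent on furniture crates — total rises to 11476 (58 m³).

11476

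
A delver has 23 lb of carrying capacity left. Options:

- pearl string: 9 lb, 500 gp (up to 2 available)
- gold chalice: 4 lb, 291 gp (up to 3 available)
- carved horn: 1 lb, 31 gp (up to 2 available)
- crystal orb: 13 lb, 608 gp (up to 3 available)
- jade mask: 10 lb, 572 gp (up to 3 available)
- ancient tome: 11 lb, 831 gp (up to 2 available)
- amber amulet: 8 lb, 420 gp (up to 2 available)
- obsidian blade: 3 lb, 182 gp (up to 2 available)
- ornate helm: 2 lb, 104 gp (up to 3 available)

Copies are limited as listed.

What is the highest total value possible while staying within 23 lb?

1704

Density check — ancient tome 75.55, gold chalice 72.75, obsidian blade 60.67, jade mask 57.20 are the best per lb.
Taking the top-ratio items first gives carved horn + 2×ancient tome for 1693 (23 lb).
The 12 lb tied up in carved horn and ancient tome is better spent on 3×gold chalice — total rises to 1704 (23 lb).
No other feasible combination exceeds 1704.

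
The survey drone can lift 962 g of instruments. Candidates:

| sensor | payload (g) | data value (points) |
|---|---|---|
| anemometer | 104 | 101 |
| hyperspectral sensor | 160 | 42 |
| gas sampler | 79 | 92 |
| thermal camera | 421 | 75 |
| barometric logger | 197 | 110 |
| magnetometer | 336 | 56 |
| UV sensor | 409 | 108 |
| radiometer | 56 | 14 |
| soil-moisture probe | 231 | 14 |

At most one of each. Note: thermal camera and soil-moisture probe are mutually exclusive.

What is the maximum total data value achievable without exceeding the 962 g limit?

Anemometer + hyperspectral sensor + gas sampler + barometric logger + UV sensor uses 949 of the 962 g and totals 453.
Next best is anemometer + gas sampler + barometric logger + UV sensor + radiometer at 425 (845 g) — short by 28.

453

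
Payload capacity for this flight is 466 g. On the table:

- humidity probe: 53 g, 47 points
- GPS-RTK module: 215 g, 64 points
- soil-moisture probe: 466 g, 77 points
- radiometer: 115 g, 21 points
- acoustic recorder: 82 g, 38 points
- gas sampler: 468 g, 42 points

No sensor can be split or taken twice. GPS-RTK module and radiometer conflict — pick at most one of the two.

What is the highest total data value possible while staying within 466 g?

149

By data value per g: humidity probe 0.89, acoustic recorder 0.46, GPS-RTK module 0.30 lead.
Taking humidity probe + GPS-RTK module + acoustic recorder: 350 g used, 149 in data value.
The closest alternative, humidity probe + GPS-RTK module, reaches only 111.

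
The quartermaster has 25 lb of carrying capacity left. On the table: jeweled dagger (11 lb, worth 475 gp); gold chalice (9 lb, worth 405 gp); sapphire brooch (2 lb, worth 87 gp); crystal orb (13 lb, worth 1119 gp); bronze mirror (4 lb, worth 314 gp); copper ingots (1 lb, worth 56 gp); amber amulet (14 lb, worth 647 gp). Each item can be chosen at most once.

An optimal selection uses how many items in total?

4

Best achievable value is 1667.
One optimal bundle: gold chalice + sapphire brooch + crystal orb + copper ingots (25 lb).
Every optimal selection uses 4 items.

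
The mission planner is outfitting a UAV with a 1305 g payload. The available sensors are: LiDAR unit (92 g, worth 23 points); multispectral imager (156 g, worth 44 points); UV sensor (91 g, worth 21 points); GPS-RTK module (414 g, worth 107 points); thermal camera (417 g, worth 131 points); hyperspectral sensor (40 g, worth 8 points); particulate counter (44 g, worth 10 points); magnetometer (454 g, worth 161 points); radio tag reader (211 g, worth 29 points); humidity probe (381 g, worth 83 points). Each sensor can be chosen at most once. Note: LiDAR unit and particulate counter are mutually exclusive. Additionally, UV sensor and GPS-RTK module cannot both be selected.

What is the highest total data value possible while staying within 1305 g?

Density check — magnetometer 0.35, thermal camera 0.31, multispectral imager 0.28 are the best per g.
GPS-RTK module + thermal camera + magnetometer uses 1285 of the 1305 g and totals 399.
No other feasible combination exceeds 399.

399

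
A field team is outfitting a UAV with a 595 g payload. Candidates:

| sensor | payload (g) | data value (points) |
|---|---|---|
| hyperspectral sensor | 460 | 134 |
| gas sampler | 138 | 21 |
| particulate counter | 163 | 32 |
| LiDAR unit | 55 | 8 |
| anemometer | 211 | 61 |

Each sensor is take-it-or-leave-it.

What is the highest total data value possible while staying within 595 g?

142

Ranking by ratio (data value/g): hyperspectral sensor 0.29, anemometer 0.29, particulate counter 0.20, gas sampler 0.15.
Hyperspectral sensor + LiDAR unit uses 515 of the 595 g and totals 142.
The spare 80 g is too small for any remaining sensor, and no exchange beats 142.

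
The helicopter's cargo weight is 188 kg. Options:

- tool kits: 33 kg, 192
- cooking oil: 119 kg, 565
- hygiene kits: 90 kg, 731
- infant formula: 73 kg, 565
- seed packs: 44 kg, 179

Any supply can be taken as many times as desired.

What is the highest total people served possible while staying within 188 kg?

1462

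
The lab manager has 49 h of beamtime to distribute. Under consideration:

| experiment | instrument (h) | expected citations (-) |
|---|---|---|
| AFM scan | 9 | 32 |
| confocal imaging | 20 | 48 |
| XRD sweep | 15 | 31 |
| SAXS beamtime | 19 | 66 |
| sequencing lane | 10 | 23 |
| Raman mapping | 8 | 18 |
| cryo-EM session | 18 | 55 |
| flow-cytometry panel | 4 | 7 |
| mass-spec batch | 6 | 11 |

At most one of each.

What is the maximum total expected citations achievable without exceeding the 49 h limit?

Density check — AFM scan 3.56, SAXS beamtime 3.47, cryo-EM session 3.06, confocal imaging 2.40 are the best per h.
Taking AFM scan + SAXS beamtime + cryo-EM session: 46 h used, 153 in expected citations.

153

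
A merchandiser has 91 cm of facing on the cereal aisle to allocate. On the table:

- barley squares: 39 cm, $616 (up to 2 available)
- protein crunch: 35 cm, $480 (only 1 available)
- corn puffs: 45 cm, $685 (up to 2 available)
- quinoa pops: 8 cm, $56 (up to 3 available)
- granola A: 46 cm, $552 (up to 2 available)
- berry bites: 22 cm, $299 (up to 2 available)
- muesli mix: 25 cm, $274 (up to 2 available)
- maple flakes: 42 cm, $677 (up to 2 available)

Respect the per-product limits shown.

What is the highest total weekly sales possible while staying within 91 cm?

1370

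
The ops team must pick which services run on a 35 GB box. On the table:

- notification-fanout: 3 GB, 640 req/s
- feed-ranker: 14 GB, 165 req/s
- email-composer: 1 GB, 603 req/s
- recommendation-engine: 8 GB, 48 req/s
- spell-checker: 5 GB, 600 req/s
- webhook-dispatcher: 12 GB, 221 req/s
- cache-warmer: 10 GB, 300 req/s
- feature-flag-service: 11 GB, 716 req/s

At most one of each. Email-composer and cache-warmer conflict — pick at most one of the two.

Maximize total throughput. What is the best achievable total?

2780

Best packing: notification-fanout + email-composer + spell-checker + webhook-dispatcher + feature-flag-service — 32 GB, 2780 total.
An exhaustive check of the 256 subsets confirms 2780.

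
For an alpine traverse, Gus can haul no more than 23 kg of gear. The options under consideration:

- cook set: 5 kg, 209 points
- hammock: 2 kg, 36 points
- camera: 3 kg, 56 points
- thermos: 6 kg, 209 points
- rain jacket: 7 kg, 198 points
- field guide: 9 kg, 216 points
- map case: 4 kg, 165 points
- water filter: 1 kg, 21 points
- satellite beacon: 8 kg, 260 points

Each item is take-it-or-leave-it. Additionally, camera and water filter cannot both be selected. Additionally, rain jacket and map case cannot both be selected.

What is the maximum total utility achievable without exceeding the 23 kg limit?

843

The ratio ordering already packs tightly: cook set + thermos + map case + satellite beacon, 23 kg, 843.
Every other selection either busts 23 kg or breaks a pairing rule or fails to beat 843.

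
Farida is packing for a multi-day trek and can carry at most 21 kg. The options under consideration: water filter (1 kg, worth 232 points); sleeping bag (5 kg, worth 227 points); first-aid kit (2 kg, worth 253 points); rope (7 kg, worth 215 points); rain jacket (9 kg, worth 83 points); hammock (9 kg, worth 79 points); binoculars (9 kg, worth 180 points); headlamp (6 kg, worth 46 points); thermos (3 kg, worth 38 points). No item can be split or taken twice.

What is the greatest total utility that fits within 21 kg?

973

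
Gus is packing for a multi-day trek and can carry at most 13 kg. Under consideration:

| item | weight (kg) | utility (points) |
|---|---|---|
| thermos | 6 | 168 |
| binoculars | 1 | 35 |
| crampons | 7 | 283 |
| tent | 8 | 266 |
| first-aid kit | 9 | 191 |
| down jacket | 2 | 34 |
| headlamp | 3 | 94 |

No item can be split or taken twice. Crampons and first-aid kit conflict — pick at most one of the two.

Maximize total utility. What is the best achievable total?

451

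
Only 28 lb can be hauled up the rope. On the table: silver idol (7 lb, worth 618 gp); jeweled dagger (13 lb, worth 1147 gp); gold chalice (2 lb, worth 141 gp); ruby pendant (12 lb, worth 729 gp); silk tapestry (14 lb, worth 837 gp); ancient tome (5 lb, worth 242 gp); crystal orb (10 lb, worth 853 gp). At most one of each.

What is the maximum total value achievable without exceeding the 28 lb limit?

2242

A density-first pass picks silver idol + jeweled dagger + gold chalice + ancient tome — 2148 at 27 lb.
Dropping silver idol and gold chalice frees 9 lb; slotting in crystal orb (10 lb) lifts the total to 2242 at 28 lb.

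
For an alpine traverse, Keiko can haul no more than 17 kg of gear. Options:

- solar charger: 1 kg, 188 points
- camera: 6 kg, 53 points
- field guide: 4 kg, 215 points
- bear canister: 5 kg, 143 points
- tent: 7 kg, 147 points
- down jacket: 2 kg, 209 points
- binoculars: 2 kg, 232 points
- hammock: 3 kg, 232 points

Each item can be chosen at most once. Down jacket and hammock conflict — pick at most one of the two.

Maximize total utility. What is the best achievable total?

1014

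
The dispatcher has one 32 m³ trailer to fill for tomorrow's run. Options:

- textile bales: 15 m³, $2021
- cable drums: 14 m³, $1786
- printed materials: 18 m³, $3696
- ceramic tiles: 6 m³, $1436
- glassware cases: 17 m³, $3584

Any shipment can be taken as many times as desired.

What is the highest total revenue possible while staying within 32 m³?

The ratio ordering already packs tightly: 5×ceramic tiles, 30 m³, 7180.

7180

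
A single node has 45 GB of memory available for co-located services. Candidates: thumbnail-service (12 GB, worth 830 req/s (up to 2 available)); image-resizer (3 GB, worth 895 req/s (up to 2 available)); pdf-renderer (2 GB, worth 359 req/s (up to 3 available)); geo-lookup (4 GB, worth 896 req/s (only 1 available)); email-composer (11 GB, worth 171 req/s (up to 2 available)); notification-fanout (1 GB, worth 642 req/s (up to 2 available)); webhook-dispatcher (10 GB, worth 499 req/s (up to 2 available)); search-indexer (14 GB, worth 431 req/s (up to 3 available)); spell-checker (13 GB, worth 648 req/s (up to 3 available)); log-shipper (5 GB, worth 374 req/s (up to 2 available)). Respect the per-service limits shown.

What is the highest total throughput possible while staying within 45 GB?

6750

By throughput per GB: notification-fanout 642.00, image-resizer 298.33, geo-lookup 224.00, pdf-renderer 179.50 lead.
Taking the top-ratio services first gives thumbnail-service + 2×image-resizer + 3×pdf-renderer + geo-lookup + 2×notification-fanout + 2×log-shipper for 6625 (40 GB).
The 5 GB tied up in log-shipper is better spent on webhook-dispatcher — total rises to 6750 (45 GB).
No other feasible combination exceeds 6750.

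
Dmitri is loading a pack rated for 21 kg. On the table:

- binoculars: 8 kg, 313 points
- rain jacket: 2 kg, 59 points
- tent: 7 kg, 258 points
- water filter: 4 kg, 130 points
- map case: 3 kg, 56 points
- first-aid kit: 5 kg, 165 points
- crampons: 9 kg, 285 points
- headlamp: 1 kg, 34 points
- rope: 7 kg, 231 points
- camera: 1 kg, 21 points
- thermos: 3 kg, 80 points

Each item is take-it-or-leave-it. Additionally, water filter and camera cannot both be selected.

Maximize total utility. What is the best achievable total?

Density check — binoculars 39.12, tent 36.86, headlamp 34.00 are the best per kg.
Binoculars + tent + first-aid kit + headlamp uses 21 of the 21 kg and totals 770.
Nothing else feasible within 21 kg beats 770.

770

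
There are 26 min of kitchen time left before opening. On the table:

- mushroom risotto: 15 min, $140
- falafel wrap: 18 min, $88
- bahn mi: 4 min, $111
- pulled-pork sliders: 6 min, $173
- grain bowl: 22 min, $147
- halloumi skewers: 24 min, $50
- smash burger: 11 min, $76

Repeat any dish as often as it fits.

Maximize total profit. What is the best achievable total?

741

Density check — pulled-pork sliders 28.83, bahn mi 27.75, mushroom risotto 9.33, smash burger 6.91 are the best per min.
Taking the top-ratio dishes first gives 4×pulled-pork sliders for 692 (24 min).
The 6 min tied up in pulled-pork sliders is better spent on 2×bahn mi — total rises to 741 (26 min).
Every other selection either busts 26 min or fails to beat 741.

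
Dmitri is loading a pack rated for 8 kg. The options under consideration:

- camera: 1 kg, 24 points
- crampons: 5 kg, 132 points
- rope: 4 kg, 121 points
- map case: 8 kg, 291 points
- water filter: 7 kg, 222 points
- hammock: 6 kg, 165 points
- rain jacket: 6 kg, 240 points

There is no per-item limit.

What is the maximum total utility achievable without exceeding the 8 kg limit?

Greedy by ratio would take 2×camera + rain jacket: 8 kg used, total 288.
The 8 kg tied up in 2×camera and rain jacket is better spent on map case — total rises to 291 (8 kg).
Nothing else within 8 kg beats 291.

291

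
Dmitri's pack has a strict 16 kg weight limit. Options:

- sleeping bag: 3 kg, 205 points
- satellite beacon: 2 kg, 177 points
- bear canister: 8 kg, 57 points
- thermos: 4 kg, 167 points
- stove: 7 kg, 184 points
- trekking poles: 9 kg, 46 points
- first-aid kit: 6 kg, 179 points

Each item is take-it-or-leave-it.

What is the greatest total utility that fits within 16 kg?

Greedy by ratio would take sleeping bag + satellite beacon + thermos + first-aid kit: 15 kg used, total 728.
The 6 kg tied up in first-aid kit is better spent on stove — total rises to 733 (16 kg).
Runner-up sleeping bag + satellite beacon + thermos + first-aid kit tops out at 728.

733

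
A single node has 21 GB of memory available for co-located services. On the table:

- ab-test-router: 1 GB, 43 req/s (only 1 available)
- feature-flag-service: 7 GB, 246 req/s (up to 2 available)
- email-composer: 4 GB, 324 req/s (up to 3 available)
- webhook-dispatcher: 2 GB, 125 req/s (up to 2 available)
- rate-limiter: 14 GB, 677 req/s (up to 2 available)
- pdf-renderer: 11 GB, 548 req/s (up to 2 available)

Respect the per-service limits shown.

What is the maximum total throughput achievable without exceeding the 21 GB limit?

1343

Greedy by ratio would take ab-test-router + 3×email-composer + 2×webhook-dispatcher: 17 GB used, total 1265.
The 3 GB tied up in ab-test-router and webhook-dispatcher is better spent on feature-flag-service — total rises to 1343 (21 GB).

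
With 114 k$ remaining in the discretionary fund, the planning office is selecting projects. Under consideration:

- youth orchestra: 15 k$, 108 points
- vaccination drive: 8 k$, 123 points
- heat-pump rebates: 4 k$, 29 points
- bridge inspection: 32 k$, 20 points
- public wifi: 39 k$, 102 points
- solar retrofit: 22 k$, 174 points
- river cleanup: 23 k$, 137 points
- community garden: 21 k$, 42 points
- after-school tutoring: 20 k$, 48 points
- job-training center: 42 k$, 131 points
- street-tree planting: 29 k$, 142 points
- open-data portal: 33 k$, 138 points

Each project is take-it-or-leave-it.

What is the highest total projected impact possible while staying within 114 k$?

Ranking by ratio (projected impact/k$): vaccination drive 15.38, solar retrofit 7.91, heat-pump rebates 7.25, youth orchestra 7.20.
The ratio heuristic lands on youth orchestra + vaccination drive + heat-pump rebates + solar retrofit + river cleanup + street-tree planting (713) but leaves 13 k$ idle.
Dropping river cleanup frees 23 k$; slotting in open-data portal (33 k$) lifts the total to 714 at 111 k$.
Next best is youth orchestra + vaccination drive + heat-pump rebates + solar retrofit + river cleanup + street-tree planting at 713 (101 k$) — short by 1.

714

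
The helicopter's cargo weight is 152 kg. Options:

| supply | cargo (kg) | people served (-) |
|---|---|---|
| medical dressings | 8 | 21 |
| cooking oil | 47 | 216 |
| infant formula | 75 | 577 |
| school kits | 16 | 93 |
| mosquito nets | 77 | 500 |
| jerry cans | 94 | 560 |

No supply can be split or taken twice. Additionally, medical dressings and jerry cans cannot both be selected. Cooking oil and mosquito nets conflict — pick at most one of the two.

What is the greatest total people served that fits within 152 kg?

1077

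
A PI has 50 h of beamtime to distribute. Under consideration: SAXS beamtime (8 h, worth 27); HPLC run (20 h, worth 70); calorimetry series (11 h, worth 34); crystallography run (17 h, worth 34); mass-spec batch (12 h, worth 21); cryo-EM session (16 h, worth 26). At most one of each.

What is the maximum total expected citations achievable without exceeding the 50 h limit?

Greedy by ratio would take SAXS beamtime + HPLC run + calorimetry series: 39 h used, total 131.
Dropping SAXS beamtime frees 8 h; slotting in crystallography run (17 h) lifts the total to 138 at 48 h.
An exhaustive check of the 64 subsets confirms 138.

138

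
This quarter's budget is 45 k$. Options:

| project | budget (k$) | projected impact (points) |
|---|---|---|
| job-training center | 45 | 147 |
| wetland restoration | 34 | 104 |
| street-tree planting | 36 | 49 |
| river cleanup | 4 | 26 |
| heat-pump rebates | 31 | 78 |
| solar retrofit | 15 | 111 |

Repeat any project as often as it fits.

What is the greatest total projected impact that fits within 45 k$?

333

Taking 3×solar retrofit: 45 k$ used, 333 in projected impact.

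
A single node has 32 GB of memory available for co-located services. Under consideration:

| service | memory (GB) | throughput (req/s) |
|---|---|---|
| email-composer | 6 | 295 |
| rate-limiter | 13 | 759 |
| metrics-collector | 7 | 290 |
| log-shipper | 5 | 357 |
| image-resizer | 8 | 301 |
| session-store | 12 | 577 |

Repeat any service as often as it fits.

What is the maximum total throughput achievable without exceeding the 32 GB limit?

By throughput per GB: log-shipper 71.40, rate-limiter 58.38, email-composer 49.17, session-store 48.08 lead.
The ratio ordering already packs tightly: 6×log-shipper, 30 GB, 2142.
No other feasible combination exceeds 2142.

2142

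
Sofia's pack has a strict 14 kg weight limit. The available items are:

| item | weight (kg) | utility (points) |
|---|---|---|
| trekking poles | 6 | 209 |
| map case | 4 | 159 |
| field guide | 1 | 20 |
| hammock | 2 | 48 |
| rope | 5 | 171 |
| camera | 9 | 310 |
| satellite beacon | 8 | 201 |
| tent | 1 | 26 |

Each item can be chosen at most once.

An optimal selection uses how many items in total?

3

Best achievable utility is 495.
For example map case + camera + tent achieves it, using 14 kg.
All optima have 3 items.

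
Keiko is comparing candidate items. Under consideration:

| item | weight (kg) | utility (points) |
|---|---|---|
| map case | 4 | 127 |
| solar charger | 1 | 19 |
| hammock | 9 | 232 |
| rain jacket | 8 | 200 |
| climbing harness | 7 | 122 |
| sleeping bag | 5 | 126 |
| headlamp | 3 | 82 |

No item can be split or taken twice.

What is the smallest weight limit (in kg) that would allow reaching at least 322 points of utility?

12

Minimise kg subject to total utility ≥ 322.
map case + rain jacket reaches 327 using 12 kg.
No combination under 12 kg hits 322.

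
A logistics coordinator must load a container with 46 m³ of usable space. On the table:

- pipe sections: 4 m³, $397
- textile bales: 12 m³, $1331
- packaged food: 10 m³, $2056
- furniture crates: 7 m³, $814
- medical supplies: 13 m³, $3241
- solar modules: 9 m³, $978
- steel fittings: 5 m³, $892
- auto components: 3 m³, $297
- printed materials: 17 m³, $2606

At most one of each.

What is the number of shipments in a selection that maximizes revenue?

4

Best achievable revenue is 8795.
One optimal bundle: packaged food + medical supplies + steel fittings + printed materials (45 m³).
Every optimal selection uses 4 shipments.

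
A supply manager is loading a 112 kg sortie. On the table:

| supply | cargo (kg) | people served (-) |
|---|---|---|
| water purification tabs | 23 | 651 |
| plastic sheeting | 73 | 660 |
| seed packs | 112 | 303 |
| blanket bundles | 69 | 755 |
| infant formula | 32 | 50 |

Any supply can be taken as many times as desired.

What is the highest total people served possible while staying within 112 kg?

2604

4×water purification tabs uses 92 of the 112 kg and totals 2604.
The spare 20 kg is too small for any remaining supply, and no exchange beats 2604.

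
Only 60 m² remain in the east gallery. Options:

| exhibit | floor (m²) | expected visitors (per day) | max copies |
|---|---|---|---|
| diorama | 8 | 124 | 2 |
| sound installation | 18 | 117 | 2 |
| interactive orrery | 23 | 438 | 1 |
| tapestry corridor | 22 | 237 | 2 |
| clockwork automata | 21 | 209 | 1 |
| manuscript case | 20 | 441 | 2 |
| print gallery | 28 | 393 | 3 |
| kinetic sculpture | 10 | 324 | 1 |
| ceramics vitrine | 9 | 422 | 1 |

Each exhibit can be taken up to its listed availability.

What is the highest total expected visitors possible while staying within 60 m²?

1628

Density check — ceramics vitrine 46.89, kinetic sculpture 32.40, manuscript case 22.05 are the best per m².
The ratio ordering already packs tightly: 2×manuscript case + kinetic sculpture + ceramics vitrine, 59 m², 1628.
Every other selection either busts 60 m² or exceeds an availability limit or fails to beat 1628.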